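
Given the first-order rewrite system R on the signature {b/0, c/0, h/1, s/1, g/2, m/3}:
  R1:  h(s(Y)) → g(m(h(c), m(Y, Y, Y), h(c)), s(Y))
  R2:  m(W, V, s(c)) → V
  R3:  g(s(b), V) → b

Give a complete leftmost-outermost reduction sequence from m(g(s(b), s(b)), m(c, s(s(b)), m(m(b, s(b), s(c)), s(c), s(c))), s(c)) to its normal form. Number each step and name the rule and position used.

s(s(b))

1. m(g(s(b), s(b)), m(c, s(s(b)), m(m(b, s(b), s(c)), s(c), s(c))), s(c))  →  m(c, s(s(b)), m(m(b, s(b), s(c)), s(c), s(c)))   [R2 at ε]
2. m(c, s(s(b)), m(m(b, s(b), s(c)), s(c), s(c)))  →  m(c, s(s(b)), s(c))   [R2 at 3]
3. m(c, s(s(b)), s(c))  →  s(s(b))   [R2 at ε]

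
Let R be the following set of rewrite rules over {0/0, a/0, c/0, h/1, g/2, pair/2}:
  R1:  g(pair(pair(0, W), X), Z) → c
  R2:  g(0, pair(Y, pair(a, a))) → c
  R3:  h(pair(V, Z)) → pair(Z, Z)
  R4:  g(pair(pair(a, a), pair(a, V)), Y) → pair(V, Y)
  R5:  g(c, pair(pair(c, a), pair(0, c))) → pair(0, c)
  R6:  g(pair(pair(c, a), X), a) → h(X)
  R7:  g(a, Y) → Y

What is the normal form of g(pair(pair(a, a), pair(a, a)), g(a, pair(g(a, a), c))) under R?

1. g(pair(pair(a, a), pair(a, a)), g(a, pair(g(a, a), c)))  →  pair(a, g(a, pair(g(a, a), c)))   [R4 at ε]
2. pair(a, g(a, pair(g(a, a), c)))  →  pair(a, pair(g(a, a), c))   [R7 at 2]
3. pair(a, pair(g(a, a), c))  →  pair(a, pair(a, c))   [R7 at 2.1]

pair(a, pair(a, c))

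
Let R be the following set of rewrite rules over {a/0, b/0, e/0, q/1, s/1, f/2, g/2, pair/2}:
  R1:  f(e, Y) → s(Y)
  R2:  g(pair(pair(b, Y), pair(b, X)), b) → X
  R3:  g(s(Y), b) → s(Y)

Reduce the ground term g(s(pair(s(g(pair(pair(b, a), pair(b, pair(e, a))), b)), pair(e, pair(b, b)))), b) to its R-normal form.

1. g(s(pair(s(g(pair(pair(b, a), pair(b, pair(e, a))), b)), pair(e, pair(b, b)))), b)  →  s(pair(s(g(pair(pair(b, a), pair(b, pair(e, a))), b)), pair(e, pair(b, b))))   [R3 at ε]
2. s(pair(s(g(pair(pair(b, a), pair(b, pair(e, a))), b)), pair(e, pair(b, b))))  →  s(pair(s(pair(e, a)), pair(e, pair(b, b))))   [R2 at 1.1.1]

s(pair(s(pair(e, a)), pair(e, pair(b, b))))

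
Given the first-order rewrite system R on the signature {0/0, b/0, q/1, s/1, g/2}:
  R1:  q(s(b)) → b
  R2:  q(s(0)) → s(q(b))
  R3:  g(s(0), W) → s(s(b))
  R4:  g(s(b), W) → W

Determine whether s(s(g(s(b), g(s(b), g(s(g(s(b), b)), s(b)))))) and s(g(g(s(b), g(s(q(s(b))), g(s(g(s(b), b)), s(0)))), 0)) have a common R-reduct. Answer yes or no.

Reduce t₁ = s(s(g(s(b), g(s(b), g(s(g(s(b), b)), s(b)))))):
1. s(s(g(s(b), g(s(b), g(s(g(s(b), b)), s(b))))))  →  s(s(g(s(b), g(s(g(s(b), b)), s(b)))))   [R4 at 1.1]
2. s(s(g(s(b), g(s(g(s(b), b)), s(b)))))  →  s(s(g(s(g(s(b), b)), s(b))))   [R4 at 1.1]
3. s(s(g(s(g(s(b), b)), s(b))))  →  s(s(g(s(b), s(b))))   [R4 at 1.1.1.1]
4. s(s(g(s(b), s(b))))  →  s(s(s(b)))   [R4 at 1.1]

Reduce t₂ = s(g(g(s(b), g(s(q(s(b))), g(s(g(s(b), b)), s(0)))), 0)):
1. s(g(g(s(b), g(s(q(s(b))), g(s(g(s(b), b)), s(0)))), 0))  →  s(g(g(s(q(s(b))), g(s(g(s(b), b)), s(0))), 0))   [R4 at 1.1]
2. s(g(g(s(q(s(b))), g(s(g(s(b), b)), s(0))), 0))  →  s(g(g(s(b), g(s(g(s(b), b)), s(0))), 0))   [R1 at 1.1.1.1]
3. s(g(g(s(b), g(s(g(s(b), b)), s(0))), 0))  →  s(g(g(s(g(s(b), b)), s(0)), 0))   [R4 at 1.1]
4. s(g(g(s(g(s(b), b)), s(0)), 0))  →  s(g(g(s(b), s(0)), 0))   [R4 at 1.1.1.1]
5. s(g(g(s(b), s(0)), 0))  →  s(g(s(0), 0))   [R4 at 1.1]
6. s(g(s(0), 0))  →  s(s(s(b)))   [R3 at 1]

yes — NF(t₁) = s(s(s(b))), NF(t₂) = s(s(s(b)))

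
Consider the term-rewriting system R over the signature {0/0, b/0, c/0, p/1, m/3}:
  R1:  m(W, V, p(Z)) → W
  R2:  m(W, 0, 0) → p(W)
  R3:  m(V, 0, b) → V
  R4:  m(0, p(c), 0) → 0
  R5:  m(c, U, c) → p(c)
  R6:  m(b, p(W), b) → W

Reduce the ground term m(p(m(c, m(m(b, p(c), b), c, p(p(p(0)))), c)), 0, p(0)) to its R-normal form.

p(p(c))

1. m(p(m(c, m(m(b, p(c), b), c, p(p(p(0)))), c)), 0, p(0))  →  p(m(c, m(m(b, p(c), b), c, p(p(p(0)))), c))   [R1 at ε]
2. p(m(c, m(m(b, p(c), b), c, p(p(p(0)))), c))  →  p(p(c))   [R5 at 1]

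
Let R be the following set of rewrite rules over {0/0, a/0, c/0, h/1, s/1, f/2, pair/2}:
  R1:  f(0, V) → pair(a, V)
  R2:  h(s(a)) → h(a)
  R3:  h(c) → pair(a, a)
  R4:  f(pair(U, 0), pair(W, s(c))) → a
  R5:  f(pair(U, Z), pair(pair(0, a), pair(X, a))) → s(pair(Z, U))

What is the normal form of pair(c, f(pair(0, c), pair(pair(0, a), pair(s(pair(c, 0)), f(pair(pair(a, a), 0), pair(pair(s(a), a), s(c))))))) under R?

pair(c, s(pair(c, 0)))

1. pair(c, f(pair(0, c), pair(pair(0, a), pair(s(pair(c, 0)), f(pair(pair(a, a), 0), pair(pair(s(a), a), s(c)))))))  →  pair(c, f(pair(0, c), pair(pair(0, a), pair(s(pair(c, 0)), a))))   [R4 at 2.2.2.2]
2. pair(c, f(pair(0, c), pair(pair(0, a), pair(s(pair(c, 0)), a))))  →  pair(c, s(pair(c, 0)))   [R5 at 2]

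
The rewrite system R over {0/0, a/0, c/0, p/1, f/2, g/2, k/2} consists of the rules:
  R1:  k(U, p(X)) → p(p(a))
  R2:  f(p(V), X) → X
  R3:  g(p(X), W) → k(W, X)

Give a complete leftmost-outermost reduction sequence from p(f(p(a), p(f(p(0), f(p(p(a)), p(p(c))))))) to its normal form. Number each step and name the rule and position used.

1. p(f(p(a), p(f(p(0), f(p(p(a)), p(p(c)))))))  →  p(p(f(p(0), f(p(p(a)), p(p(c))))))   [R2 at 1]
2. p(p(f(p(0), f(p(p(a)), p(p(c))))))  →  p(p(f(p(p(a)), p(p(c)))))   [R2 at 1.1]
3. p(p(f(p(p(a)), p(p(c)))))  →  p(p(p(p(c))))   [R2 at 1.1]

p(p(p(p(c))))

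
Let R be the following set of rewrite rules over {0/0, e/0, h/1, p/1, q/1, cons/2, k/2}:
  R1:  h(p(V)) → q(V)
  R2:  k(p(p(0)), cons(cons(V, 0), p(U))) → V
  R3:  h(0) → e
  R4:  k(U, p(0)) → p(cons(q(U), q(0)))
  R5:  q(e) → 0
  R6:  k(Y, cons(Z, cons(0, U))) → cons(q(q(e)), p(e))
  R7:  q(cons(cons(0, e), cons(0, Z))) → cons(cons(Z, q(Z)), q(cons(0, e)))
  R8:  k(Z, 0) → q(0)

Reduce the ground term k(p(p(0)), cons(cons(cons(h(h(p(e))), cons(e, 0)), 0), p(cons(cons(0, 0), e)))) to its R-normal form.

cons(e, cons(e, 0))

1. k(p(p(0)), cons(cons(cons(h(h(p(e))), cons(e, 0)), 0), p(cons(cons(0, 0), e))))  →  cons(h(h(p(e))), cons(e, 0))   [R2 at ε]
2. cons(h(h(p(e))), cons(e, 0))  →  cons(h(q(e)), cons(e, 0))   [R1 at 1.1]
3. cons(h(q(e)), cons(e, 0))  →  cons(h(0), cons(e, 0))   [R5 at 1.1]
4. cons(h(0), cons(e, 0))  →  cons(e, cons(e, 0))   [R3 at 1]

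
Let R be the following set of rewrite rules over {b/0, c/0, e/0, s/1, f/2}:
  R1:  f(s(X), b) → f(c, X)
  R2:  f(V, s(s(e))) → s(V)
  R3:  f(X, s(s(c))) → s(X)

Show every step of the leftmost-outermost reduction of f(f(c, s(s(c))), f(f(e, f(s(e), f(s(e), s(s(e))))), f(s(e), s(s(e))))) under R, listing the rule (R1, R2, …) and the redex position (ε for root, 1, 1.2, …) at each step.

s(s(c))

1. f(f(c, s(s(c))), f(f(e, f(s(e), f(s(e), s(s(e))))), f(s(e), s(s(e)))))  →  f(s(c), f(f(e, f(s(e), f(s(e), s(s(e))))), f(s(e), s(s(e)))))   [R3 at 1]
2. f(s(c), f(f(e, f(s(e), f(s(e), s(s(e))))), f(s(e), s(s(e)))))  →  f(s(c), f(f(e, f(s(e), s(s(e)))), f(s(e), s(s(e)))))   [R2 at 2.1.2.2]
3. f(s(c), f(f(e, f(s(e), s(s(e)))), f(s(e), s(s(e)))))  →  f(s(c), f(f(e, s(s(e))), f(s(e), s(s(e)))))   [R2 at 2.1.2]
4. f(s(c), f(f(e, s(s(e))), f(s(e), s(s(e)))))  →  f(s(c), f(s(e), f(s(e), s(s(e)))))   [R2 at 2.1]
5. f(s(c), f(s(e), f(s(e), s(s(e)))))  →  f(s(c), f(s(e), s(s(e))))   [R2 at 2.2]
6. f(s(c), f(s(e), s(s(e))))  →  f(s(c), s(s(e)))   [R2 at 2]
7. f(s(c), s(s(e)))  →  s(s(c))   [R2 at ε]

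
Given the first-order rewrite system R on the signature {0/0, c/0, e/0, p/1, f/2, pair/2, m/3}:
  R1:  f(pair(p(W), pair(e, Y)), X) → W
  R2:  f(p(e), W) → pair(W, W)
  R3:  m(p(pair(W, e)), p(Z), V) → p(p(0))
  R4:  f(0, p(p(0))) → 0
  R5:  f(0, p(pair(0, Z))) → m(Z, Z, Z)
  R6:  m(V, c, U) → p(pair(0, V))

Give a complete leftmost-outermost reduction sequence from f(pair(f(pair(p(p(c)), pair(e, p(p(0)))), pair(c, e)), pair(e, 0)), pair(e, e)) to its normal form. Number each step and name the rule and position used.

c

1. f(pair(f(pair(p(p(c)), pair(e, p(p(0)))), pair(c, e)), pair(e, 0)), pair(e, e))  →  f(pair(p(c), pair(e, 0)), pair(e, e))   [R1 at 1.1]
2. f(pair(p(c), pair(e, 0)), pair(e, e))  →  c   [R1 at ε]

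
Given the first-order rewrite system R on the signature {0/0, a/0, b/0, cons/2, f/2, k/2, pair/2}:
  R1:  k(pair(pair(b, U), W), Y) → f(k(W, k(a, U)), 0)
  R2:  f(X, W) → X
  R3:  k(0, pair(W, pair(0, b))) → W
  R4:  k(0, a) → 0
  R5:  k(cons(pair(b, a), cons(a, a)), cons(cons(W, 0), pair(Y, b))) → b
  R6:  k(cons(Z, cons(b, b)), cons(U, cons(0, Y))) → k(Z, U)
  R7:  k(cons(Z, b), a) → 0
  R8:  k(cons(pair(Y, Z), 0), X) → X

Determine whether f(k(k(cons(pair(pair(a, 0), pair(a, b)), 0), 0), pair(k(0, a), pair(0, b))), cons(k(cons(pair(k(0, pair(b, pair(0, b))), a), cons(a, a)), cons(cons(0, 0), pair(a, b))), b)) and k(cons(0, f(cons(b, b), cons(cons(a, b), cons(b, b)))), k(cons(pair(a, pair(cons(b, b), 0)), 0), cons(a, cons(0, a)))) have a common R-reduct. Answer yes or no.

yes — NF(t₁) = 0, NF(t₂) = 0

Reduce t₁ = f(k(k(cons(pair(pair(a, 0), pair(a, b)), 0), 0), pair(k(0, a), pair(0, b))), cons(k(cons(pair(k(0, pair(b, pair(0, b))), a), cons(a, a)), cons(cons(0, 0), pair(a, b))), b)):
1. f(k(k(cons(pair(pair(a, 0), pair(a, b)), 0), 0), pair(k(0, a), pair(0, b))), cons(k(cons(pair(k(0, pair(b, pair(0, b))), a), cons(a, a)), cons(cons(0, 0), pair(a, b))), b))  →  k(k(cons(pair(pair(a, 0), pair(a, b)), 0), 0), pair(k(0, a), pair(0, b)))   [R2 at ε]
2. k(k(cons(pair(pair(a, 0), pair(a, b)), 0), 0), pair(k(0, a), pair(0, b)))  →  k(0, pair(k(0, a), pair(0, b)))   [R8 at 1]
3. k(0, pair(k(0, a), pair(0, b)))  →  k(0, a)   [R3 at ε]
4. k(0, a)  →  0   [R4 at ε]

Reduce t₂ = k(cons(0, f(cons(b, b), cons(cons(a, b), cons(b, b)))), k(cons(pair(a, pair(cons(b, b), 0)), 0), cons(a, cons(0, a)))):
1. k(cons(0, f(cons(b, b), cons(cons(a, b), cons(b, b)))), k(cons(pair(a, pair(cons(b, b), 0)), 0), cons(a, cons(0, a))))  →  k(cons(0, cons(b, b)), k(cons(pair(a, pair(cons(b, b), 0)), 0), cons(a, cons(0, a))))   [R2 at 1.2]
2. k(cons(0, cons(b, b)), k(cons(pair(a, pair(cons(b, b), 0)), 0), cons(a, cons(0, a))))  →  k(cons(0, cons(b, b)), cons(a, cons(0, a)))   [R8 at 2]
3. k(cons(0, cons(b, b)), cons(a, cons(0, a)))  →  k(0, a)   [R6 at ε]
4. k(0, a)  →  0   [R4 at ε]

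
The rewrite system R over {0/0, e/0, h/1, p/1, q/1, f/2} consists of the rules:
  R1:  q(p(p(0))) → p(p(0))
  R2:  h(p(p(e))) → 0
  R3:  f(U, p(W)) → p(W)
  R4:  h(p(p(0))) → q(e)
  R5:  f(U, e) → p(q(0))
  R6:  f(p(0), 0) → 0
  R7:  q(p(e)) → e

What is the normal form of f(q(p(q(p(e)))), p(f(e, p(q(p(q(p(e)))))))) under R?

1. f(q(p(q(p(e)))), p(f(e, p(q(p(q(p(e))))))))  →  p(f(e, p(q(p(q(p(e)))))))   [R3 at ε]
2. p(f(e, p(q(p(q(p(e)))))))  →  p(p(q(p(q(p(e))))))   [R3 at 1]
3. p(p(q(p(q(p(e))))))  →  p(p(q(p(e))))   [R7 at 1.1.1.1]
4. p(p(q(p(e))))  →  p(p(e))   [R7 at 1.1]

p(p(e))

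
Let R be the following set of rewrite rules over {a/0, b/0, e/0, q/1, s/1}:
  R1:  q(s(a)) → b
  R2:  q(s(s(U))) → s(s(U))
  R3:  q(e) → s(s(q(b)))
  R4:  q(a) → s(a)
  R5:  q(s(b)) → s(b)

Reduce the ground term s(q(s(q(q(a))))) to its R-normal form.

1. s(q(s(q(q(a)))))  →  s(q(s(q(s(a)))))   [R4 at 1.1.1.1]
2. s(q(s(q(s(a)))))  →  s(q(s(b)))   [R1 at 1.1.1]
3. s(q(s(b)))  →  s(s(b))   [R5 at 1]

s(s(b))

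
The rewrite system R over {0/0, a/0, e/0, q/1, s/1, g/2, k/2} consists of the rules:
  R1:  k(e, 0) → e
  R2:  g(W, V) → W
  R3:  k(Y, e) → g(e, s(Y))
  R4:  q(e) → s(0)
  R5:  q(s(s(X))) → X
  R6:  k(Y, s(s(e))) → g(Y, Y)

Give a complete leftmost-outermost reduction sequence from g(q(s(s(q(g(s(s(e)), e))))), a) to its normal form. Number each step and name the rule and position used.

e

1. g(q(s(s(q(g(s(s(e)), e))))), a)  →  q(s(s(q(g(s(s(e)), e)))))   [R2 at ε]
2. q(s(s(q(g(s(s(e)), e)))))  →  q(g(s(s(e)), e))   [R5 at ε]
3. q(g(s(s(e)), e))  →  q(s(s(e)))   [R2 at 1]
4. q(s(s(e)))  →  e   [R5 at ε]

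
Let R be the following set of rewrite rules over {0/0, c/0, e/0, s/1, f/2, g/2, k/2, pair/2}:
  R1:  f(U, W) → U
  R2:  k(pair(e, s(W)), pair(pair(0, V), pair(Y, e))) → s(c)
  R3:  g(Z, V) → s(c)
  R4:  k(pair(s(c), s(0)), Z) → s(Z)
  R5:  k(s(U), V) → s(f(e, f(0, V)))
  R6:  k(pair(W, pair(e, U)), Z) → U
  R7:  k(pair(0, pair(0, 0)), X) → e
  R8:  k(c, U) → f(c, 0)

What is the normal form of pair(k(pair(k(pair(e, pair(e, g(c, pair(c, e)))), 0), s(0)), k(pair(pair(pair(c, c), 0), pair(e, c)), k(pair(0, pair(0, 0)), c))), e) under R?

1. pair(k(pair(k(pair(e, pair(e, g(c, pair(c, e)))), 0), s(0)), k(pair(pair(pair(c, c), 0), pair(e, c)), k(pair(0, pair(0, 0)), c))), e)  →  pair(k(pair(g(c, pair(c, e)), s(0)), k(pair(pair(pair(c, c), 0), pair(e, c)), k(pair(0, pair(0, 0)), c))), e)   [R6 at 1.1.1]
2. pair(k(pair(g(c, pair(c, e)), s(0)), k(pair(pair(pair(c, c), 0), pair(e, c)), k(pair(0, pair(0, 0)), c))), e)  →  pair(k(pair(s(c), s(0)), k(pair(pair(pair(c, c), 0), pair(e, c)), k(pair(0, pair(0, 0)), c))), e)   [R3 at 1.1.1]
3. pair(k(pair(s(c), s(0)), k(pair(pair(pair(c, c), 0), pair(e, c)), k(pair(0, pair(0, 0)), c))), e)  →  pair(s(k(pair(pair(pair(c, c), 0), pair(e, c)), k(pair(0, pair(0, 0)), c))), e)   [R4 at 1]
4. pair(s(k(pair(pair(pair(c, c), 0), pair(e, c)), k(pair(0, pair(0, 0)), c))), e)  →  pair(s(c), e)   [R6 at 1.1]

pair(s(c), e)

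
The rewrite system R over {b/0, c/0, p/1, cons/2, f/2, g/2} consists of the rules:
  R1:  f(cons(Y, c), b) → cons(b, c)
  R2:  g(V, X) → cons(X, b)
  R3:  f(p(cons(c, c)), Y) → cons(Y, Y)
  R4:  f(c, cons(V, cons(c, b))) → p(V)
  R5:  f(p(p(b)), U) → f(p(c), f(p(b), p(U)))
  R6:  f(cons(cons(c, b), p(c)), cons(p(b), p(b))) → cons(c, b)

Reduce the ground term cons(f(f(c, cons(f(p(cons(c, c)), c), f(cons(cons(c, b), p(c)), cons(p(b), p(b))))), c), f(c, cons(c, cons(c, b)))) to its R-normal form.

1. cons(f(f(c, cons(f(p(cons(c, c)), c), f(cons(cons(c, b), p(c)), cons(p(b), p(b))))), c), f(c, cons(c, cons(c, b))))  →  cons(f(f(c, cons(cons(c, c), f(cons(cons(c, b), p(c)), cons(p(b), p(b))))), c), f(c, cons(c, cons(c, b))))   [R3 at 1.1.2.1]
2. cons(f(f(c, cons(cons(c, c), f(cons(cons(c, b), p(c)), cons(p(b), p(b))))), c), f(c, cons(c, cons(c, b))))  →  cons(f(f(c, cons(cons(c, c), cons(c, b))), c), f(c, cons(c, cons(c, b))))   [R6 at 1.1.2.2]
3. cons(f(f(c, cons(cons(c, c), cons(c, b))), c), f(c, cons(c, cons(c, b))))  →  cons(f(p(cons(c, c)), c), f(c, cons(c, cons(c, b))))   [R4 at 1.1]
4. cons(f(p(cons(c, c)), c), f(c, cons(c, cons(c, b))))  →  cons(cons(c, c), f(c, cons(c, cons(c, b))))   [R3 at 1]
5. cons(cons(c, c), f(c, cons(c, cons(c, b))))  →  cons(cons(c, c), p(c))   [R4 at 2]

cons(cons(c, c), p(c))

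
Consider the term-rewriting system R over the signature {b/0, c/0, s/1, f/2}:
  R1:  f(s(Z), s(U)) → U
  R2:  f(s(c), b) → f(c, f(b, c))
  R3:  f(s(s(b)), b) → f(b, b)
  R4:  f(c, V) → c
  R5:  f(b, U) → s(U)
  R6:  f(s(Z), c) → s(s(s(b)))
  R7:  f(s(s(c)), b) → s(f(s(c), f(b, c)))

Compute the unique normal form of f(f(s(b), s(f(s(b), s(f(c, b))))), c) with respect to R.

1. f(f(s(b), s(f(s(b), s(f(c, b))))), c)  →  f(f(s(b), s(f(c, b))), c)   [R1 at 1]
2. f(f(s(b), s(f(c, b))), c)  →  f(f(c, b), c)   [R1 at 1]
3. f(f(c, b), c)  →  f(c, c)   [R4 at 1]
4. f(c, c)  →  c   [R4 at ε]

c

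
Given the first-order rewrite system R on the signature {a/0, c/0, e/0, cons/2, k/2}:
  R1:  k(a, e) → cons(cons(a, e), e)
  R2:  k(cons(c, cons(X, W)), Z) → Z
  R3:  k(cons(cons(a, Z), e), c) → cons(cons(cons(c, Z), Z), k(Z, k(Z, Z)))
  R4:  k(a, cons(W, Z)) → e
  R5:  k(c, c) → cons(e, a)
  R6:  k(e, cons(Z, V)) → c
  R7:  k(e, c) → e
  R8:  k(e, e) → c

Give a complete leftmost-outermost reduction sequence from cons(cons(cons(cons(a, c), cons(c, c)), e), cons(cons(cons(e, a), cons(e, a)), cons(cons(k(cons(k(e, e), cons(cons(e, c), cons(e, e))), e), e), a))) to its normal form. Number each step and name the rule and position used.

cons(cons(cons(cons(a, c), cons(c, c)), e), cons(cons(cons(e, a), cons(e, a)), cons(cons(e, e), a)))

1. cons(cons(cons(cons(a, c), cons(c, c)), e), cons(cons(cons(e, a), cons(e, a)), cons(cons(k(cons(k(e, e), cons(cons(e, c), cons(e, e))), e), e), a)))  →  cons(cons(cons(cons(a, c), cons(c, c)), e), cons(cons(cons(e, a), cons(e, a)), cons(cons(k(cons(c, cons(cons(e, c), cons(e, e))), e), e), a)))   [R8 at 2.2.1.1.1.1]
2. cons(cons(cons(cons(a, c), cons(c, c)), e), cons(cons(cons(e, a), cons(e, a)), cons(cons(k(cons(c, cons(cons(e, c), cons(e, e))), e), e), a)))  →  cons(cons(cons(cons(a, c), cons(c, c)), e), cons(cons(cons(e, a), cons(e, a)), cons(cons(e, e), a)))   [R2 at 2.2.1.1]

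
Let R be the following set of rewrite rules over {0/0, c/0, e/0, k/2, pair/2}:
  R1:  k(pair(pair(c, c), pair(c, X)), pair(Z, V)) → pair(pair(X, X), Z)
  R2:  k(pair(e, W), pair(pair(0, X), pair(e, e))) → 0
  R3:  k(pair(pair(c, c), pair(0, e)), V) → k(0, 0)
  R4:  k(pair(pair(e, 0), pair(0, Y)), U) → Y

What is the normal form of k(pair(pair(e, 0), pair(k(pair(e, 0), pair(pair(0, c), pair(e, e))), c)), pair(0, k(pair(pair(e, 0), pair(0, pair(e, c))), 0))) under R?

c

1. k(pair(pair(e, 0), pair(k(pair(e, 0), pair(pair(0, c), pair(e, e))), c)), pair(0, k(pair(pair(e, 0), pair(0, pair(e, c))), 0)))  →  k(pair(pair(e, 0), pair(0, c)), pair(0, k(pair(pair(e, 0), pair(0, pair(e, c))), 0)))   [R2 at 1.2.1]
2. k(pair(pair(e, 0), pair(0, c)), pair(0, k(pair(pair(e, 0), pair(0, pair(e, c))), 0)))  →  c   [R4 at ε]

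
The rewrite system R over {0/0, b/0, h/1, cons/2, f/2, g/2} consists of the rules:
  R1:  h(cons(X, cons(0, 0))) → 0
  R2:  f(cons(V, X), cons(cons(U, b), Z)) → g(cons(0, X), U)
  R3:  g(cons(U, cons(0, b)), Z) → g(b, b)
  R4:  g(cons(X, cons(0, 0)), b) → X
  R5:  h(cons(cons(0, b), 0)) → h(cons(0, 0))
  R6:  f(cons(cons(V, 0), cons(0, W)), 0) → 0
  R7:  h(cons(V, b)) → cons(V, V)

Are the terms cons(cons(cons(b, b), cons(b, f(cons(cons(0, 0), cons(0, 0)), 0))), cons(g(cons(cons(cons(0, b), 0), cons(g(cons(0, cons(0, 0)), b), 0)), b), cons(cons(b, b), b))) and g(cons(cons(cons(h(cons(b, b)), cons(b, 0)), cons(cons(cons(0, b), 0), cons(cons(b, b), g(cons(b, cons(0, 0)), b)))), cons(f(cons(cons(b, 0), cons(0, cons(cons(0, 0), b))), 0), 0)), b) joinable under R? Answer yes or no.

Reduce t₁ = cons(cons(cons(b, b), cons(b, f(cons(cons(0, 0), cons(0, 0)), 0))), cons(g(cons(cons(cons(0, b), 0), cons(g(cons(0, cons(0, 0)), b), 0)), b), cons(cons(b, b), b))):
1. cons(cons(cons(b, b), cons(b, f(cons(cons(0, 0), cons(0, 0)), 0))), cons(g(cons(cons(cons(0, b), 0), cons(g(cons(0, cons(0, 0)), b), 0)), b), cons(cons(b, b), b)))  →  cons(cons(cons(b, b), cons(b, 0)), cons(g(cons(cons(cons(0, b), 0), cons(g(cons(0, cons(0, 0)), b), 0)), b), cons(cons(b, b), b)))   [R6 at 1.2.2]
2. cons(cons(cons(b, b), cons(b, 0)), cons(g(cons(cons(cons(0, b), 0), cons(g(cons(0, cons(0, 0)), b), 0)), b), cons(cons(b, b), b)))  →  cons(cons(cons(b, b), cons(b, 0)), cons(g(cons(cons(cons(0, b), 0), cons(0, 0)), b), cons(cons(b, b), b)))   [R4 at 2.1.1.2.1]
3. cons(cons(cons(b, b), cons(b, 0)), cons(g(cons(cons(cons(0, b), 0), cons(0, 0)), b), cons(cons(b, b), b)))  →  cons(cons(cons(b, b), cons(b, 0)), cons(cons(cons(0, b), 0), cons(cons(b, b), b)))   [R4 at 2.1]

Reduce t₂ = g(cons(cons(cons(h(cons(b, b)), cons(b, 0)), cons(cons(cons(0, b), 0), cons(cons(b, b), g(cons(b, cons(0, 0)), b)))), cons(f(cons(cons(b, 0), cons(0, cons(cons(0, 0), b))), 0), 0)), b):
1. g(cons(cons(cons(h(cons(b, b)), cons(b, 0)), cons(cons(cons(0, b), 0), cons(cons(b, b), g(cons(b, cons(0, 0)), b)))), cons(f(cons(cons(b, 0), cons(0, cons(cons(0, 0), b))), 0), 0)), b)  →  g(cons(cons(cons(cons(b, b), cons(b, 0)), cons(cons(cons(0, b), 0), cons(cons(b, b), g(cons(b, cons(0, 0)), b)))), cons(f(cons(cons(b, 0), cons(0, cons(cons(0, 0), b))), 0), 0)), b)   [R7 at 1.1.1.1]
2. g(cons(cons(cons(cons(b, b), cons(b, 0)), cons(cons(cons(0, b), 0), cons(cons(b, b), g(cons(b, cons(0, 0)), b)))), cons(f(cons(cons(b, 0), cons(0, cons(cons(0, 0), b))), 0), 0)), b)  →  g(cons(cons(cons(cons(b, b), cons(b, 0)), cons(cons(cons(0, b), 0), cons(cons(b, b), b))), cons(f(cons(cons(b, 0), cons(0, cons(cons(0, 0), b))), 0), 0)), b)   [R4 at 1.1.2.2.2]
3. g(cons(cons(cons(cons(b, b), cons(b, 0)), cons(cons(cons(0, b), 0), cons(cons(b, b), b))), cons(f(cons(cons(b, 0), cons(0, cons(cons(0, 0), b))), 0), 0)), b)  →  g(cons(cons(cons(cons(b, b), cons(b, 0)), cons(cons(cons(0, b), 0), cons(cons(b, b), b))), cons(0, 0)), b)   [R6 at 1.2.1]
4. g(cons(cons(cons(cons(b, b), cons(b, 0)), cons(cons(cons(0, b), 0), cons(cons(b, b), b))), cons(0, 0)), b)  →  cons(cons(cons(b, b), cons(b, 0)), cons(cons(cons(0, b), 0), cons(cons(b, b), b)))   [R4 at ε]

yes — NF(t₁) = cons(cons(cons(b, b), cons(b, 0)), cons(cons(cons(0, b), 0), cons(cons(b, b), b))), NF(t₂) = cons(cons(cons(b, b), cons(b, 0)), cons(cons(cons(0, b), 0), cons(cons(b, b), b)))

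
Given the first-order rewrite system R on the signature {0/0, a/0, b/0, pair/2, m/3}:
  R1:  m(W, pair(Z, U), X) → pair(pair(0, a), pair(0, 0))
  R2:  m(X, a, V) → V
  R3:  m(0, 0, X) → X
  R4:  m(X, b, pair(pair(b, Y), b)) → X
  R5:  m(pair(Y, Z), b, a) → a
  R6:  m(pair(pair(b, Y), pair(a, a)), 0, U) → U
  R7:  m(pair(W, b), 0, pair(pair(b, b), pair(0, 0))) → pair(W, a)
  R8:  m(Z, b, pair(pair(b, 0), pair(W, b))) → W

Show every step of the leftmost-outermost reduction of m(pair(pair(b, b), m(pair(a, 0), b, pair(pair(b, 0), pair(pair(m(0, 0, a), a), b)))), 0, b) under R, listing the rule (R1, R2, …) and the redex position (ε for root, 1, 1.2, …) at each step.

b

1. m(pair(pair(b, b), m(pair(a, 0), b, pair(pair(b, 0), pair(pair(m(0, 0, a), a), b)))), 0, b)  →  m(pair(pair(b, b), pair(m(0, 0, a), a)), 0, b)   [R8 at 1.2]
2. m(pair(pair(b, b), pair(m(0, 0, a), a)), 0, b)  →  m(pair(pair(b, b), pair(a, a)), 0, b)   [R3 at 1.2.1]
3. m(pair(pair(b, b), pair(a, a)), 0, b)  →  b   [R6 at ε]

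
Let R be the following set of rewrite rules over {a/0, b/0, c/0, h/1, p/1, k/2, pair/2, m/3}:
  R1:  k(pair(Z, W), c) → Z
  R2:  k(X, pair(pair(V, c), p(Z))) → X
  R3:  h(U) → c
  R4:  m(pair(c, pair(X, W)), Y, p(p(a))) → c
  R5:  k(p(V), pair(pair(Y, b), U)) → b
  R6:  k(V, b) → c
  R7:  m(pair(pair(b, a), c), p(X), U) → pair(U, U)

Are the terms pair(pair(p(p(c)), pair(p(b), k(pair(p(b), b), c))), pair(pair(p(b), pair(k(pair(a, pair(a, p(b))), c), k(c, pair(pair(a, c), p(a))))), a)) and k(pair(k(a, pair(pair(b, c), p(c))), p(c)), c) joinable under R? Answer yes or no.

Reduce t₁ = pair(pair(p(p(c)), pair(p(b), k(pair(p(b), b), c))), pair(pair(p(b), pair(k(pair(a, pair(a, p(b))), c), k(c, pair(pair(a, c), p(a))))), a)):
1. pair(pair(p(p(c)), pair(p(b), k(pair(p(b), b), c))), pair(pair(p(b), pair(k(pair(a, pair(a, p(b))), c), k(c, pair(pair(a, c), p(a))))), a))  →  pair(pair(p(p(c)), pair(p(b), p(b))), pair(pair(p(b), pair(k(pair(a, pair(a, p(b))), c), k(c, pair(pair(a, c), p(a))))), a))   [R1 at 1.2.2]
2. pair(pair(p(p(c)), pair(p(b), p(b))), pair(pair(p(b), pair(k(pair(a, pair(a, p(b))), c), k(c, pair(pair(a, c), p(a))))), a))  →  pair(pair(p(p(c)), pair(p(b), p(b))), pair(pair(p(b), pair(a, k(c, pair(pair(a, c), p(a))))), a))   [R1 at 2.1.2.1]
3. pair(pair(p(p(c)), pair(p(b), p(b))), pair(pair(p(b), pair(a, k(c, pair(pair(a, c), p(a))))), a))  →  pair(pair(p(p(c)), pair(p(b), p(b))), pair(pair(p(b), pair(a, c)), a))   [R2 at 2.1.2.2]

Reduce t₂ = k(pair(k(a, pair(pair(b, c), p(c))), p(c)), c):
1. k(pair(k(a, pair(pair(b, c), p(c))), p(c)), c)  →  k(a, pair(pair(b, c), p(c)))   [R1 at ε]
2. k(a, pair(pair(b, c), p(c)))  →  a   [R2 at ε]

no — NF(t₁) = pair(pair(p(p(c)), pair(p(b), p(b))), pair(pair(p(b), pair(a, c)), a)), NF(t₂) = a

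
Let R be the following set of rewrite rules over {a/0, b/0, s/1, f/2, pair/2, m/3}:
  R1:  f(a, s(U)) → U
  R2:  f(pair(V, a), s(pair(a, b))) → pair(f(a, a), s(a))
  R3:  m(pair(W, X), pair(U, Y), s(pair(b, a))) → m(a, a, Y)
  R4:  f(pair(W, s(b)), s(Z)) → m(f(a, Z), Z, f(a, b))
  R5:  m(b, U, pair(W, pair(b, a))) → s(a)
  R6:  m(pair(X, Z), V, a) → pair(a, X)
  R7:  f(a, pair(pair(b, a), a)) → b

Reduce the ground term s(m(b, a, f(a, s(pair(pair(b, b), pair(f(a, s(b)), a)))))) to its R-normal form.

s(s(a))

1. s(m(b, a, f(a, s(pair(pair(b, b), pair(f(a, s(b)), a))))))  →  s(m(b, a, pair(pair(b, b), pair(f(a, s(b)), a))))   [R1 at 1.3]
2. s(m(b, a, pair(pair(b, b), pair(f(a, s(b)), a))))  →  s(m(b, a, pair(pair(b, b), pair(b, a))))   [R1 at 1.3.2.1]
3. s(m(b, a, pair(pair(b, b), pair(b, a))))  →  s(s(a))   [R5 at 1]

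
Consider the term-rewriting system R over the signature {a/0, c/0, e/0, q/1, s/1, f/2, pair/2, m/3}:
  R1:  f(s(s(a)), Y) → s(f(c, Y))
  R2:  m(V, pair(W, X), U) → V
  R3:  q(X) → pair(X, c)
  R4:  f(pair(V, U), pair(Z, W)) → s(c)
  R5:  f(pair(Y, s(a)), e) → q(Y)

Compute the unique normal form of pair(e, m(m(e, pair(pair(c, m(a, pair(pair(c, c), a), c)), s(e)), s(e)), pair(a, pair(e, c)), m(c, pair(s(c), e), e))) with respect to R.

pair(e, e)

1. pair(e, m(m(e, pair(pair(c, m(a, pair(pair(c, c), a), c)), s(e)), s(e)), pair(a, pair(e, c)), m(c, pair(s(c), e), e)))  →  pair(e, m(e, pair(pair(c, m(a, pair(pair(c, c), a), c)), s(e)), s(e)))   [R2 at 2]
2. pair(e, m(e, pair(pair(c, m(a, pair(pair(c, c), a), c)), s(e)), s(e)))  →  pair(e, e)   [R2 at 2]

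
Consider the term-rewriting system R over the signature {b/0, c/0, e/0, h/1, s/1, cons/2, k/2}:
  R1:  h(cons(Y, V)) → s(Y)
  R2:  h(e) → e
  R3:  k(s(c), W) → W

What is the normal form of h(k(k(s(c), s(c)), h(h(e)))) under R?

e

1. h(k(k(s(c), s(c)), h(h(e))))  →  h(k(s(c), h(h(e))))   [R3 at 1.1]
2. h(k(s(c), h(h(e))))  →  h(h(h(e)))   [R3 at 1]
3. h(h(h(e)))  →  h(h(e))   [R2 at 1.1]
4. h(h(e))  →  h(e)   [R2 at 1]
5. h(e)  →  e   [R2 at ε]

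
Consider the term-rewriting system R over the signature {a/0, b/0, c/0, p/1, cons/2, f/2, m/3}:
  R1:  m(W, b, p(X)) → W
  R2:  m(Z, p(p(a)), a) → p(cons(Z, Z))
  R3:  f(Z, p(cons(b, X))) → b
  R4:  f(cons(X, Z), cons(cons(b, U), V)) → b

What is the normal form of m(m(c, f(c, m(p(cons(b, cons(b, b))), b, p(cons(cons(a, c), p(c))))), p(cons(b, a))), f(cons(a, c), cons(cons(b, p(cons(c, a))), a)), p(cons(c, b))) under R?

c

1. m(m(c, f(c, m(p(cons(b, cons(b, b))), b, p(cons(cons(a, c), p(c))))), p(cons(b, a))), f(cons(a, c), cons(cons(b, p(cons(c, a))), a)), p(cons(c, b)))  →  m(m(c, f(c, p(cons(b, cons(b, b)))), p(cons(b, a))), f(cons(a, c), cons(cons(b, p(cons(c, a))), a)), p(cons(c, b)))   [R1 at 1.2.2]
2. m(m(c, f(c, p(cons(b, cons(b, b)))), p(cons(b, a))), f(cons(a, c), cons(cons(b, p(cons(c, a))), a)), p(cons(c, b)))  →  m(m(c, b, p(cons(b, a))), f(cons(a, c), cons(cons(b, p(cons(c, a))), a)), p(cons(c, b)))   [R3 at 1.2]
3. m(m(c, b, p(cons(b, a))), f(cons(a, c), cons(cons(b, p(cons(c, a))), a)), p(cons(c, b)))  →  m(c, f(cons(a, c), cons(cons(b, p(cons(c, a))), a)), p(cons(c, b)))   [R1 at 1]
4. m(c, f(cons(a, c), cons(cons(b, p(cons(c, a))), a)), p(cons(c, b)))  →  m(c, b, p(cons(c, b)))   [R4 at 2]
5. m(c, b, p(cons(c, b)))  →  c   [R1 at ε]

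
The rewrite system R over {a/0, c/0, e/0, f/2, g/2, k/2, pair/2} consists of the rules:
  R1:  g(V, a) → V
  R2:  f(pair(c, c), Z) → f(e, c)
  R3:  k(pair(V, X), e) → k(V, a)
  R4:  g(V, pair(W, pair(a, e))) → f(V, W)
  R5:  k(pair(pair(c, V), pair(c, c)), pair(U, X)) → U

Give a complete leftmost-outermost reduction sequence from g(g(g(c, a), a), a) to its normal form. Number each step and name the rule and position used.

1. g(g(g(c, a), a), a)  →  g(g(c, a), a)   [R1 at ε]
2. g(g(c, a), a)  →  g(c, a)   [R1 at ε]
3. g(c, a)  →  c   [R1 at ε]

c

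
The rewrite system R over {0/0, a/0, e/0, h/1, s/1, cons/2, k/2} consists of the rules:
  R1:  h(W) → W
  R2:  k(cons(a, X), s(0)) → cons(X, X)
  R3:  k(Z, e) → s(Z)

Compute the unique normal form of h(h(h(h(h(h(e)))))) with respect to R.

1. h(h(h(h(h(h(e))))))  →  h(h(h(h(h(e)))))   [R1 at ε]
2. h(h(h(h(h(e)))))  →  h(h(h(h(e))))   [R1 at ε]
3. h(h(h(h(e))))  →  h(h(h(e)))   [R1 at ε]
4. h(h(h(e)))  →  h(h(e))   [R1 at ε]
5. h(h(e))  →  h(e)   [R1 at ε]
6. h(e)  →  e   [R1 at ε]

e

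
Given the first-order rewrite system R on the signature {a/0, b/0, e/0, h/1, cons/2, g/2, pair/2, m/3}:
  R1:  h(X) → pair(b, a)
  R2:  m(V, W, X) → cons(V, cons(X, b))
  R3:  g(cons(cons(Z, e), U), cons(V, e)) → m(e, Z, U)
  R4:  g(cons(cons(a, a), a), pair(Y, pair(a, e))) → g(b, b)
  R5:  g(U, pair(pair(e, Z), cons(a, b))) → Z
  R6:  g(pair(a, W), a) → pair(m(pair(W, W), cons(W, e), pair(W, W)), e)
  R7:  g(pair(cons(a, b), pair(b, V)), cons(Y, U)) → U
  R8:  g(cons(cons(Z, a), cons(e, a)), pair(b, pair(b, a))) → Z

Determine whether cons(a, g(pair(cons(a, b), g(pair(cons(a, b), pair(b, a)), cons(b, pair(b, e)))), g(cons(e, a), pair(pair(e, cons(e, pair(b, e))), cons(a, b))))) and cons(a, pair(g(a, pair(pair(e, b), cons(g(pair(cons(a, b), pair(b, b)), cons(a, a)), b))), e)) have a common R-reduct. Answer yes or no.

Reduce t₁ = cons(a, g(pair(cons(a, b), g(pair(cons(a, b), pair(b, a)), cons(b, pair(b, e)))), g(cons(e, a), pair(pair(e, cons(e, pair(b, e))), cons(a, b))))):
1. cons(a, g(pair(cons(a, b), g(pair(cons(a, b), pair(b, a)), cons(b, pair(b, e)))), g(cons(e, a), pair(pair(e, cons(e, pair(b, e))), cons(a, b)))))  →  cons(a, g(pair(cons(a, b), pair(b, e)), g(cons(e, a), pair(pair(e, cons(e, pair(b, e))), cons(a, b)))))   [R7 at 2.1.2]
2. cons(a, g(pair(cons(a, b), pair(b, e)), g(cons(e, a), pair(pair(e, cons(e, pair(b, e))), cons(a, b)))))  →  cons(a, g(pair(cons(a, b), pair(b, e)), cons(e, pair(b, e))))   [R5 at 2.2]
3. cons(a, g(pair(cons(a, b), pair(b, e)), cons(e, pair(b, e))))  →  cons(a, pair(b, e))   [R7 at 2]

Reduce t₂ = cons(a, pair(g(a, pair(pair(e, b), cons(g(pair(cons(a, b), pair(b, b)), cons(a, a)), b))), e)):
1. cons(a, pair(g(a, pair(pair(e, b), cons(g(pair(cons(a, b), pair(b, b)), cons(a, a)), b))), e))  →  cons(a, pair(g(a, pair(pair(e, b), cons(a, b))), e))   [R7 at 2.1.2.2.1]
2. cons(a, pair(g(a, pair(pair(e, b), cons(a, b))), e))  →  cons(a, pair(b, e))   [R5 at 2.1]

yes — NF(t₁) = cons(a, pair(b, e)), NF(t₂) = cons(a, pair(b, e))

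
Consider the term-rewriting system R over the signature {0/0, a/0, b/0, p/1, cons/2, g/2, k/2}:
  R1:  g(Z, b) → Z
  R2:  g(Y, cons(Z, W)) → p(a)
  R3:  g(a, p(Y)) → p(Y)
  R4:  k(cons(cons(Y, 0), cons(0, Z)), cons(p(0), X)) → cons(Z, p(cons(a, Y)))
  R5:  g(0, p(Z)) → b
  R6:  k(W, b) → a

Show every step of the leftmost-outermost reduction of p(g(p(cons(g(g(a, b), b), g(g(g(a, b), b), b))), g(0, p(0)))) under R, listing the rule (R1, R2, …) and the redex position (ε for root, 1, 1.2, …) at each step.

1. p(g(p(cons(g(g(a, b), b), g(g(g(a, b), b), b))), g(0, p(0))))  →  p(g(p(cons(g(a, b), g(g(g(a, b), b), b))), g(0, p(0))))   [R1 at 1.1.1.1]
2. p(g(p(cons(g(a, b), g(g(g(a, b), b), b))), g(0, p(0))))  →  p(g(p(cons(a, g(g(g(a, b), b), b))), g(0, p(0))))   [R1 at 1.1.1.1]
3. p(g(p(cons(a, g(g(g(a, b), b), b))), g(0, p(0))))  →  p(g(p(cons(a, g(g(a, b), b))), g(0, p(0))))   [R1 at 1.1.1.2]
4. p(g(p(cons(a, g(g(a, b), b))), g(0, p(0))))  →  p(g(p(cons(a, g(a, b))), g(0, p(0))))   [R1 at 1.1.1.2]
5. p(g(p(cons(a, g(a, b))), g(0, p(0))))  →  p(g(p(cons(a, a)), g(0, p(0))))   [R1 at 1.1.1.2]
6. p(g(p(cons(a, a)), g(0, p(0))))  →  p(g(p(cons(a, a)), b))   [R5 at 1.2]
7. p(g(p(cons(a, a)), b))  →  p(p(cons(a, a)))   [R1 at 1]

p(p(cons(a, a)))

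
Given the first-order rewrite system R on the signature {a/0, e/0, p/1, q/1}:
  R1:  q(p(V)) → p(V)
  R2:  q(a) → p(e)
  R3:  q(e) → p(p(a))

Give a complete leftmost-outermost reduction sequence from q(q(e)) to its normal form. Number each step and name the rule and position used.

1. q(q(e))  →  q(p(p(a)))   [R3 at 1]
2. q(p(p(a)))  →  p(p(a))   [R1 at ε]

p(p(a))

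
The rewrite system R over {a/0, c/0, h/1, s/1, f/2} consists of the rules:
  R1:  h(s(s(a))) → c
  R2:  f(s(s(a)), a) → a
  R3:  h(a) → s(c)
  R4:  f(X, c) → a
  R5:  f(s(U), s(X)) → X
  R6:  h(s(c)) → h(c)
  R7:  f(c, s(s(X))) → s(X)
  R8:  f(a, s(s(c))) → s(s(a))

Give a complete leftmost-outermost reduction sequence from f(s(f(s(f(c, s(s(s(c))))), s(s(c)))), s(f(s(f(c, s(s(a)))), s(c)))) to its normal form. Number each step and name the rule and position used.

c

1. f(s(f(s(f(c, s(s(s(c))))), s(s(c)))), s(f(s(f(c, s(s(a)))), s(c))))  →  f(s(f(c, s(s(a)))), s(c))   [R5 at ε]
2. f(s(f(c, s(s(a)))), s(c))  →  c   [R5 at ε]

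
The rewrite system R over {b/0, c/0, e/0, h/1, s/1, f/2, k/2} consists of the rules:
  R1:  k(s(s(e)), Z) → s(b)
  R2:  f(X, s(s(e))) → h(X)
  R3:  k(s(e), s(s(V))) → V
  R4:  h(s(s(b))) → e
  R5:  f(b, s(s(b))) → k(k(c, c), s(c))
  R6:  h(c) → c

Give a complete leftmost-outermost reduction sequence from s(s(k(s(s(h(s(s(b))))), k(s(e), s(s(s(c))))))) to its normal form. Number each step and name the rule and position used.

s(s(s(b)))

1. s(s(k(s(s(h(s(s(b))))), k(s(e), s(s(s(c)))))))  →  s(s(k(s(s(e)), k(s(e), s(s(s(c)))))))   [R4 at 1.1.1.1.1]
2. s(s(k(s(s(e)), k(s(e), s(s(s(c)))))))  →  s(s(s(b)))   [R1 at 1.1]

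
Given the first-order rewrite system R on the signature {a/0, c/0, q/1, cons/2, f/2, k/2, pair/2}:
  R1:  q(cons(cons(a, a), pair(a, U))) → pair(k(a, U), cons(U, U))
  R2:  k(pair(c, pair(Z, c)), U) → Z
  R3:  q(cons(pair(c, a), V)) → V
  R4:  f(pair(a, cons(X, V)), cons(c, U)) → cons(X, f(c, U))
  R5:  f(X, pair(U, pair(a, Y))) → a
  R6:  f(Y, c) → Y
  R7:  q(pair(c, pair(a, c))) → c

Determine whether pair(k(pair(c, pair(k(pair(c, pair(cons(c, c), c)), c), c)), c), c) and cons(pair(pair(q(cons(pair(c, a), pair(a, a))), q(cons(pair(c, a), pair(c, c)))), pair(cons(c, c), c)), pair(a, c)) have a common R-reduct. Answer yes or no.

Reduce t₁ = pair(k(pair(c, pair(k(pair(c, pair(cons(c, c), c)), c), c)), c), c):
1. pair(k(pair(c, pair(k(pair(c, pair(cons(c, c), c)), c), c)), c), c)  →  pair(k(pair(c, pair(cons(c, c), c)), c), c)   [R2 at 1]
2. pair(k(pair(c, pair(cons(c, c), c)), c), c)  →  pair(cons(c, c), c)   [R2 at 1]

Reduce t₂ = cons(pair(pair(q(cons(pair(c, a), pair(a, a))), q(cons(pair(c, a), pair(c, c)))), pair(cons(c, c), c)), pair(a, c)):
1. cons(pair(pair(q(cons(pair(c, a), pair(a, a))), q(cons(pair(c, a), pair(c, c)))), pair(cons(c, c), c)), pair(a, c))  →  cons(pair(pair(pair(a, a), q(cons(pair(c, a), pair(c, c)))), pair(cons(c, c), c)), pair(a, c))   [R3 at 1.1.1]
2. cons(pair(pair(pair(a, a), q(cons(pair(c, a), pair(c, c)))), pair(cons(c, c), c)), pair(a, c))  →  cons(pair(pair(pair(a, a), pair(c, c)), pair(cons(c, c), c)), pair(a, c))   [R3 at 1.1.2]

no — NF(t₁) = pair(cons(c, c), c), NF(t₂) = cons(pair(pair(pair(a, a), pair(c, c)), pair(cons(c, c), c)), pair(a, c))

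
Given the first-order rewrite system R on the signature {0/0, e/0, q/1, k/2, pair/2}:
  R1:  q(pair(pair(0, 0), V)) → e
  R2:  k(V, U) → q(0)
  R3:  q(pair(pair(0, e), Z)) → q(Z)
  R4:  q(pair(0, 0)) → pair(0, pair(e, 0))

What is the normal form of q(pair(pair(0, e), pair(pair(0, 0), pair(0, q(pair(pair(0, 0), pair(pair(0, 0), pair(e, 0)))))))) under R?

e

1. q(pair(pair(0, e), pair(pair(0, 0), pair(0, q(pair(pair(0, 0), pair(pair(0, 0), pair(e, 0))))))))  →  q(pair(pair(0, 0), pair(0, q(pair(pair(0, 0), pair(pair(0, 0), pair(e, 0)))))))   [R3 at ε]
2. q(pair(pair(0, 0), pair(0, q(pair(pair(0, 0), pair(pair(0, 0), pair(e, 0)))))))  →  e   [R1 at ε]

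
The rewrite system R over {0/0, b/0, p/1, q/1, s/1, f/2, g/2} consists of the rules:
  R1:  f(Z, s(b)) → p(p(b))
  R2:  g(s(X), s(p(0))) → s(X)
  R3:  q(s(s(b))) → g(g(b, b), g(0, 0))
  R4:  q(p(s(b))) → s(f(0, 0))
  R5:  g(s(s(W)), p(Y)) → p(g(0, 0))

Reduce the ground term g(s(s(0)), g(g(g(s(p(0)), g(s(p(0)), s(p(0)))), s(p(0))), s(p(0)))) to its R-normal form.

1. g(s(s(0)), g(g(g(s(p(0)), g(s(p(0)), s(p(0)))), s(p(0))), s(p(0))))  →  g(s(s(0)), g(g(g(s(p(0)), s(p(0))), s(p(0))), s(p(0))))   [R2 at 2.1.1.2]
2. g(s(s(0)), g(g(g(s(p(0)), s(p(0))), s(p(0))), s(p(0))))  →  g(s(s(0)), g(g(s(p(0)), s(p(0))), s(p(0))))   [R2 at 2.1.1]
3. g(s(s(0)), g(g(s(p(0)), s(p(0))), s(p(0))))  →  g(s(s(0)), g(s(p(0)), s(p(0))))   [R2 at 2.1]
4. g(s(s(0)), g(s(p(0)), s(p(0))))  →  g(s(s(0)), s(p(0)))   [R2 at 2]
5. g(s(s(0)), s(p(0)))  →  s(s(0))   [R2 at ε]

s(s(0))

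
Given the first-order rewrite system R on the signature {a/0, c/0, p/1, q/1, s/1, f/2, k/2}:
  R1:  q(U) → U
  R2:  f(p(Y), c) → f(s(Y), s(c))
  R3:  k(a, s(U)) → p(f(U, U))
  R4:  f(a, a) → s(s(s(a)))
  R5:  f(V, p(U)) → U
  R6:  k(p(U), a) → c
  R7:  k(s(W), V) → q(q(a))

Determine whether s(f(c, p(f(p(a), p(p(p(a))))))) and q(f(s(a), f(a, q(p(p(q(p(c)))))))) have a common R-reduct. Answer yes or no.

Reduce t₁ = s(f(c, p(f(p(a), p(p(p(a))))))):
1. s(f(c, p(f(p(a), p(p(p(a)))))))  →  s(f(p(a), p(p(p(a)))))   [R5 at 1]
2. s(f(p(a), p(p(p(a)))))  →  s(p(p(a)))   [R5 at 1]

Reduce t₂ = q(f(s(a), f(a, q(p(p(q(p(c)))))))):
1. q(f(s(a), f(a, q(p(p(q(p(c))))))))  →  f(s(a), f(a, q(p(p(q(p(c)))))))   [R1 at ε]
2. f(s(a), f(a, q(p(p(q(p(c)))))))  →  f(s(a), f(a, p(p(q(p(c))))))   [R1 at 2.2]
3. f(s(a), f(a, p(p(q(p(c))))))  →  f(s(a), p(q(p(c))))   [R5 at 2]
4. f(s(a), p(q(p(c))))  →  q(p(c))   [R5 at ε]
5. q(p(c))  →  p(c)   [R1 at ε]

no — NF(t₁) = s(p(p(a))), NF(t₂) = p(c)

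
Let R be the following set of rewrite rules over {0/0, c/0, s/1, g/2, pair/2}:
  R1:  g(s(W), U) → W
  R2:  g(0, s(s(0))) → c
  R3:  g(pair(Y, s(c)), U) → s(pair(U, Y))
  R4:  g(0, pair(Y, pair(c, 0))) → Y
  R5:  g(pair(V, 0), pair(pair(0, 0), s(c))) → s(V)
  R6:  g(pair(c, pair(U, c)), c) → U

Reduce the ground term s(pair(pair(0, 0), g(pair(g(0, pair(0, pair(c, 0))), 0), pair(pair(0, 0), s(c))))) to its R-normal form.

1. s(pair(pair(0, 0), g(pair(g(0, pair(0, pair(c, 0))), 0), pair(pair(0, 0), s(c)))))  →  s(pair(pair(0, 0), s(g(0, pair(0, pair(c, 0))))))   [R5 at 1.2]
2. s(pair(pair(0, 0), s(g(0, pair(0, pair(c, 0))))))  →  s(pair(pair(0, 0), s(0)))   [R4 at 1.2.1]

s(pair(pair(0, 0), s(0)))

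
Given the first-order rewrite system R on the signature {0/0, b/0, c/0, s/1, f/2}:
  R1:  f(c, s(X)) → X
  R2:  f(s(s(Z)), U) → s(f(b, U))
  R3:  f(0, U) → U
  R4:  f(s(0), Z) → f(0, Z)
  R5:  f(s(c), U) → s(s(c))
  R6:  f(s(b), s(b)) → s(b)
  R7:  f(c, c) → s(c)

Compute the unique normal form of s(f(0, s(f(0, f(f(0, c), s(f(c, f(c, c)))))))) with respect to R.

s(s(c))

1. s(f(0, s(f(0, f(f(0, c), s(f(c, f(c, c))))))))  →  s(s(f(0, f(f(0, c), s(f(c, f(c, c)))))))   [R3 at 1]
2. s(s(f(0, f(f(0, c), s(f(c, f(c, c)))))))  →  s(s(f(f(0, c), s(f(c, f(c, c))))))   [R3 at 1.1]
3. s(s(f(f(0, c), s(f(c, f(c, c))))))  →  s(s(f(c, s(f(c, f(c, c))))))   [R3 at 1.1.1]
4. s(s(f(c, s(f(c, f(c, c))))))  →  s(s(f(c, f(c, c))))   [R1 at 1.1]
5. s(s(f(c, f(c, c))))  →  s(s(f(c, s(c))))   [R7 at 1.1.2]
6. s(s(f(c, s(c))))  →  s(s(c))   [R1 at 1.1]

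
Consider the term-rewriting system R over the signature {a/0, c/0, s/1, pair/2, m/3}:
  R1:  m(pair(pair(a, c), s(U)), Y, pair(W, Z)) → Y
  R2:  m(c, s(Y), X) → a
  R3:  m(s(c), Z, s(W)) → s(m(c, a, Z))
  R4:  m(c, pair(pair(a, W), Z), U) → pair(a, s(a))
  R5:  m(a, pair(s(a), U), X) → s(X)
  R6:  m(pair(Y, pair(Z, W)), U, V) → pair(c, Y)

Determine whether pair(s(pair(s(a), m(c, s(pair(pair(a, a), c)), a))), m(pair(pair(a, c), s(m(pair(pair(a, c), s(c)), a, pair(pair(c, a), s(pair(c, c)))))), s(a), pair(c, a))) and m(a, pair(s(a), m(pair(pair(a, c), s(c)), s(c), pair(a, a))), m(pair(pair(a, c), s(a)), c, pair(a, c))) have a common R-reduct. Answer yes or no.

no — NF(t₁) = pair(s(pair(s(a), a)), s(a)), NF(t₂) = s(c)

Reduce t₁ = pair(s(pair(s(a), m(c, s(pair(pair(a, a), c)), a))), m(pair(pair(a, c), s(m(pair(pair(a, c), s(c)), a, pair(pair(c, a), s(pair(c, c)))))), s(a), pair(c, a))):
1. pair(s(pair(s(a), m(c, s(pair(pair(a, a), c)), a))), m(pair(pair(a, c), s(m(pair(pair(a, c), s(c)), a, pair(pair(c, a), s(pair(c, c)))))), s(a), pair(c, a)))  →  pair(s(pair(s(a), a)), m(pair(pair(a, c), s(m(pair(pair(a, c), s(c)), a, pair(pair(c, a), s(pair(c, c)))))), s(a), pair(c, a)))   [R2 at 1.1.2]
2. pair(s(pair(s(a), a)), m(pair(pair(a, c), s(m(pair(pair(a, c), s(c)), a, pair(pair(c, a), s(pair(c, c)))))), s(a), pair(c, a)))  →  pair(s(pair(s(a), a)), s(a))   [R1 at 2]

Reduce t₂ = m(a, pair(s(a), m(pair(pair(a, c), s(c)), s(c), pair(a, a))), m(pair(pair(a, c), s(a)), c, pair(a, c))):
1. m(a, pair(s(a), m(pair(pair(a, c), s(c)), s(c), pair(a, a))), m(pair(pair(a, c), s(a)), c, pair(a, c)))  →  s(m(pair(pair(a, c), s(a)), c, pair(a, c)))   [R5 at ε]
2. s(m(pair(pair(a, c), s(a)), c, pair(a, c)))  →  s(c)   [R1 at 1]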